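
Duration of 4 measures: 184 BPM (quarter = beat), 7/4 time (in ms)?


Solution.
Quarter-note beat duration = 60000 / 184 ms
Beats per measure (7/4) = 7
One measure = 7 × 60000 / 184 = 420000 / 184 ms
4 measures = 4 × 420000 / 184 = 1680000 / 184
= 9130.4 ms


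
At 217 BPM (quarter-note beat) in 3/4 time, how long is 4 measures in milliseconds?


Reasoning:
Quarter-note beat duration = 60000 / 217 ms
Beats per measure (3/4) = 3
One measure = 3 × 60000 / 217 = 180000 / 217 ms
4 measures = 4 × 180000 / 217 = 720000 / 217
= 3318.0 ms


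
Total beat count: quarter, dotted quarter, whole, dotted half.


Reasoning:
Beat values:
  quarter = 1 beat
  dotted quarter = 1.5 beats
  whole = 4 beats
  dotted half = 3 beats
Sum = 1 + 1.5 + 4 + 3
= 9.5 beats


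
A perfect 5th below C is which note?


Reasoning:
A 5th spans 5 letter names, so from C we land on F
A perfect 5th = 7 semitones below C
Spell F at that pitch: F
= F


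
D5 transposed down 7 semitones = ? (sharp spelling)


Working:
D5: chromatic position 2 in octave 5 → absolute = 5×12 + 2 = 62
Transpose down 7: 62 - 7 = 55
55 = 4×12 + 7 → G in octave 4
Result = G4


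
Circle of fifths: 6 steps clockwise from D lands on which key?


Each clockwise step on the circle of fifths moves up a perfect 5th
From D: D → A → E → B → F#/Gb → Db → Ab
= Ab


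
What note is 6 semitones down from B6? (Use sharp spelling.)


Step by step:
B6: chromatic position 11 in octave 6 → absolute = 6×12 + 11 = 83
Transpose down 6: 83 - 6 = 77
77 = 6×12 + 5 → F in octave 6
Result = F6


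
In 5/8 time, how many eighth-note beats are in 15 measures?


Step by step:
Time signature 5/8: the bottom number 8 means the eighth note gets one count
The top number 5 means 5 eighth-note beats per measure
Total = 5 × 15 measures
= 75 eighth-note beats


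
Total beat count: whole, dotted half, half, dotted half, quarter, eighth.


Working:
Beat values:
  whole = 4 beats
  dotted half = 3 beats
  half = 2 beats
  dotted half = 3 beats
  quarter = 1 beat
  eighth = 0.5 beats
Sum = 4 + 3 + 2 + 3 + 1 + 0.5
= 13.5 beats


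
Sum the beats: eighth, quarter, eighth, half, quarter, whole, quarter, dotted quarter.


Beat values:
  eighth = 0.5 beats
  quarter = 1 beat
  eighth = 0.5 beats
  half = 2 beats
  quarter = 1 beat
  whole = 4 beats
  quarter = 1 beat
  dotted quarter = 1.5 beats
Sum = 0.5 + 1 + 0.5 + 2 + 1 + 4 + 1 + 1.5
= 11.5 beats


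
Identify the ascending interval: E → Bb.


Reasoning:
Letter names: E → B spans 5 letter names → a 5th
Semitones: E → Bb = 6 half-steps
A 5th of 6 semitones is a diminished 5th
= diminished 5th


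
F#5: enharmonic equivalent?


Reasoning:
Enharmonic notes sound the same pitch but are spelled with different letter names
F# and Gb name the same pitch class
= Gb5


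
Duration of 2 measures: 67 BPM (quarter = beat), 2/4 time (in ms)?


Let's work it out.
Quarter-note beat duration = 60000 / 67 ms
Beats per measure (2/4) = 2
One measure = 2 × 60000 / 67 = 120000 / 67 ms
2 measures = 2 × 120000 / 67 = 240000 / 67
= 3582.1 ms


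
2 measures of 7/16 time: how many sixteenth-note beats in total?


Time signature 7/16: the bottom number 16 means the sixteenth note gets one count
The top number 7 means 7 sixteenth-note beats per measure
Total = 7 × 2 measures
= 14 sixteenth-note beats


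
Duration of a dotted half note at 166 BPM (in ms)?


One quarter-note beat = 60000 / BPM = 60000 / 166 ms
Dotted half note = 3 × quarter note
Duration = 3 × 60000 / 166 = 180000 / 166
= 1084.3 ms


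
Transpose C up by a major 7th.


major 7th: 7 letter names, 11 semitones
Letter: C + 6 → B
Pitch: C + 11 semitones, spelled as a B → B
= B


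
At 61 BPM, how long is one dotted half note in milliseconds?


One quarter-note beat = 60000 / BPM = 60000 / 61 ms
Dotted half note = 3 × quarter note
Duration = 3 × 60000 / 61 = 180000 / 61
= 2950.8 ms


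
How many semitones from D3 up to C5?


Working:
Absolute semitone position = octave×12 + chromatic position
D3: 3×12 + 2 = 38
C5: 5×12 + 0 = 60
Difference = 60 - 38 = 22
= 22 semitones


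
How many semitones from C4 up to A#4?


Working:
Absolute semitone position = octave×12 + chromatic position
C4: 4×12 + 0 = 48
A#4: 4×12 + 10 = 58
Difference = 58 - 48 = 10
= 10 semitones


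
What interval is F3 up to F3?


Step by step:
Letter names: F → F spans 1 letter name → a unison
Semitones: F3 → F3 = 0 half-steps
A unison of 0 semitones is a perfect unison
= perfect unison


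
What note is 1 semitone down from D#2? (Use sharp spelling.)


Reasoning:
D#2: chromatic position 3 in octave 2 → absolute = 2×12 + 3 = 27
Transpose down 1: 27 - 1 = 26
26 = 2×12 + 2 → D in octave 2
Result = D2


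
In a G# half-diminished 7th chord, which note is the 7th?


Working:
Half-diminished 7th chord = root + minor 3rd + diminished 5th + minor 7th
Seventh chords stack in thirds, so the letter names are G-B-D-F
Root: G#
Minor 3rd above G#: B
Diminished 5th above G#: D
Minor 7th above G#: F#
The 7th = F#


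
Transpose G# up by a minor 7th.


Reasoning:
minor 7th: 7 letter names, 10 semitones
Letter: G + 6 → F
Pitch: G# + 10 semitones, spelled as an F → F#
= F#


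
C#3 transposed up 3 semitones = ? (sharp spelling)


Let's work it out.
C#3: chromatic position 1 in octave 3 → absolute = 3×12 + 1 = 37
Transpose up 3: 37 + 3 = 40
40 = 3×12 + 4 → E in octave 3
Result = E3


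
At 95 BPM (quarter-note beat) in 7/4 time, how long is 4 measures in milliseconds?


Let's work it out.
Quarter-note beat duration = 60000 / 95 ms
Beats per measure (7/4) = 7
One measure = 7 × 60000 / 95 = 420000 / 95 ms
4 measures = 4 × 420000 / 95 = 1680000 / 95
= 17684.2 ms


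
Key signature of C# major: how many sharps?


Step by step:
Sharp major keys follow the circle of fifths: C(0), G(1), D(2), A(3), E(4), B(5), F#(6), C#(7)
C# major has 7 sharps
Order of sharps: F# C# G# D# A# E# B# → first 7: F#, C#, G#, D#, A#, E#, B#
= 7 sharps


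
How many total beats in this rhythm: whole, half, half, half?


Beat values:
  whole = 4 beats
  half = 2 beats
  half = 2 beats
  half = 2 beats
Sum = 4 + 2 + 2 + 2
= 10 beats


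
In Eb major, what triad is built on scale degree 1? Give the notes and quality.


Reasoning:
Eb major scale: Eb F G Ab Bb C D
Diatonic triad on degree 1 stacks scale notes 1, 3, 5: Eb G Bb
Eb→G = 4 semitones; Eb→Bb = 7 semitones → major triad
= Eb G Bb (major)


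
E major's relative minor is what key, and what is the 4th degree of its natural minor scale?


Reasoning:
The relative minor shares the major's key signature and starts on its 6th degree
6th degree = a major 6th above the tonic; a major 6th above E is C#
→ relative minor of E major is C# minor
C# natural minor scale: C# D# E F# G# A B
= C# minor; 4th degree = F#


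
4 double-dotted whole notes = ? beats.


Base whole note = 4 beats
Dot 1 adds half the previous value: +2
Dot 2 adds half the previous value: +1
One double-dotted whole = 4 + 2 + 1 = 7
4 of them = 4 × 7 = 28
= 28 beats


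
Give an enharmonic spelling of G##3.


Solution.
Enharmonic notes sound the same pitch but are spelled with different letter names
G## and A name the same pitch class
= A3


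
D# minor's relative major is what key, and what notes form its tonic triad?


The relative major shares the key signature and is a minor 3rd above the minor tonic
A minor 3rd above D# is F#
→ relative major of D# minor is F# major
Tonic triad of F# major = root + major 3rd + perfect 5th = F# A# C#
= F# major; triad = F# A# C#


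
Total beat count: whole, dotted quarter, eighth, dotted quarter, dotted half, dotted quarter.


Step by step:
Beat values:
  whole = 4 beats
  dotted quarter = 1.5 beats
  eighth = 0.5 beats
  dotted quarter = 1.5 beats
  dotted half = 3 beats
  dotted quarter = 1.5 beats
Sum = 4 + 1.5 + 0.5 + 1.5 + 3 + 1.5
= 12 beats


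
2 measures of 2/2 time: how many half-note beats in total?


Step by step:
Time signature 2/2: the bottom number 2 means the half note gets one count
The top number 2 means 2 half-note beats per measure
Total = 2 × 2 measures
= 4 half-note beats


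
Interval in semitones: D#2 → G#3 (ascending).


Let's work it out.
Absolute semitone position = octave×12 + chromatic position
D#2: 2×12 + 3 = 27
G#3: 3×12 + 8 = 44
Difference = 44 - 27 = 17
= 17 semitones


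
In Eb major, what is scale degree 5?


Reasoning:
Major scale pattern: W-W-H-W-W-W-H (2-2-1-2-2-2-1 semitones)
Starting from Eb:
  Eb + 2 semitones → F
  F + 2 semitones → G
  G + 1 semitone → Ab
  Ab + 2 semitones → Bb
  Bb + 2 semitones → C
  C + 2 semitones → D
  D + 1 semitone → Eb
Scale: Eb F G Ab Bb C D
Degree 5 = Bb


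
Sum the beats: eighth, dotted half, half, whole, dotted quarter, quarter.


Beat values:
  eighth = 0.5 beats
  dotted half = 3 beats
  half = 2 beats
  whole = 4 beats
  dotted quarter = 1.5 beats
  quarter = 1 beat
Sum = 0.5 + 3 + 2 + 4 + 1.5 + 1
= 12 beats


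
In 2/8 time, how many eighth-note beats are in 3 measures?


Time signature 2/8: the bottom number 8 means the eighth note gets one count
The top number 2 means 2 eighth-note beats per measure
Total = 2 × 3 measures
= 6 eighth-note beats


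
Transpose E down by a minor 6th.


minor 6th: 6 letter names, 8 semitones
Letter: E - 5 → G
Pitch: E - 8 semitones, spelled as a G → G#
= G#


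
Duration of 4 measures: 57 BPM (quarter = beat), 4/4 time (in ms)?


Quarter-note beat duration = 60000 / 57 ms
Beats per measure (4/4) = 4
One measure = 4 × 60000 / 57 = 240000 / 57 ms
4 measures = 4 × 240000 / 57 = 960000 / 57
= 16842.1 ms


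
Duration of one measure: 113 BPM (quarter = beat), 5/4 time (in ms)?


Let's work it out.
Quarter-note beat duration = 60000 / 113 ms
Beats per measure (5/4) = 5
One measure = 5 × 60000 / 113 = 300000 / 113 ms
= 2654.9 ms


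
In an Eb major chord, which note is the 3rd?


Major triad = root + major 3rd (4 semitones) + perfect 5th (7 semitones)
A triad on Eb stacks thirds, so the chord tones use letter names E-G-B
Root: Eb
Major 3rd above Eb: G
Perfect 5th above Eb: Bb
The 3rd = G


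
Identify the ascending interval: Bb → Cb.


Reasoning:
Letter names: B → C spans 2 letter names → a 2nd
Semitones: Bb → Cb = 1 half-step
A 2nd of 1 semitone is a minor 2nd
= minor 2nd


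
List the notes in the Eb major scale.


Let's work it out.
Major scale pattern: W-W-H-W-W-W-H (2-2-1-2-2-2-1 semitones)
Starting from Eb:
  Eb + 2 semitones → F
  F + 2 semitones → G
  G + 1 semitone → Ab
  Ab + 2 semitones → Bb
  Bb + 2 semitones → C
  C + 2 semitones → D
  D + 1 semitone → Eb
Scale = Eb F G Ab Bb C D


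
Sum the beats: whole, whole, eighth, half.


Beat values:
  whole = 4 beats
  whole = 4 beats
  eighth = 0.5 beats
  half = 2 beats
Sum = 4 + 4 + 0.5 + 2
= 10.5 beats


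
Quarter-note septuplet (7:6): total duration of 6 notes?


Septuplet: 7 notes occupy the space of 6 quarter notes
Space = 6 × 1 = 6 beats
Each septuplet note = 6 / 7 = 6/7 beats
6 notes = 6 × 6/7 = 36/7
= 36/7 beats


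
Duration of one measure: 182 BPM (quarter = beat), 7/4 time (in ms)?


Let's work it out.
Quarter-note beat duration = 60000 / 182 ms
Beats per measure (7/4) = 7
One measure = 7 × 60000 / 182 = 420000 / 182 ms
= 2307.7 ms


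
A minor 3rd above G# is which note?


Let's work it out.
A 3rd spans 3 letter names, so from G we land on B
A minor 3rd = 3 semitones above G#
Spell B at that pitch: B
= B


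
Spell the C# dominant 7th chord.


Solution.
Dominant 7th chord = root + major 3rd + perfect 5th + minor 7th
Seventh chords stack in thirds, so the letter names are C-E-G-B
Root: C#
Major 3rd above C#: E#
Perfect 5th above C#: G#
Minor 7th above C#: B
Chord = C# E# G# B


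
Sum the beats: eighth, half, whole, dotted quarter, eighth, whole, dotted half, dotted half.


Solution.
Beat values:
  eighth = 0.5 beats
  half = 2 beats
  whole = 4 beats
  dotted quarter = 1.5 beats
  eighth = 0.5 beats
  whole = 4 beats
  dotted half = 3 beats
  dotted half = 3 beats
Sum = 0.5 + 2 + 4 + 1.5 + 0.5 + 4 + 3 + 3
= 18.5 beats


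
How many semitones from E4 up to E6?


Step by step:
Absolute semitone position = octave×12 + chromatic position
E4: 4×12 + 4 = 52
E6: 6×12 + 4 = 76
Difference = 76 - 52 = 24
= 24 semitones


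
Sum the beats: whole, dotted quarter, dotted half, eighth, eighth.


Reasoning:
Beat values:
  whole = 4 beats
  dotted quarter = 1.5 beats
  dotted half = 3 beats
  eighth = 0.5 beats
  eighth = 0.5 beats
Sum = 4 + 1.5 + 3 + 0.5 + 0.5
= 9.5 beats


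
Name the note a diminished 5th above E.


A 5th spans 5 letter names, so from E we land on B
A diminished 5th = 6 semitones above E
Spell B at that pitch: Bb
= Bb


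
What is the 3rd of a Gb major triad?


Working:
Major triad = root + major 3rd (4 semitones) + perfect 5th (7 semitones)
A triad on Gb stacks thirds, so the chord tones use letter names G-B-D
Root: Gb
Major 3rd above Gb: Bb
Perfect 5th above Gb: Db
The 3rd = Bb


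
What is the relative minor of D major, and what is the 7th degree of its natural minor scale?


The relative minor shares the major's key signature and starts on its 6th degree
6th degree = a major 6th above the tonic; a major 6th above D is B
→ relative minor of D major is B minor
B natural minor scale: B C# D E F# G A
= B minor; 7th degree = A


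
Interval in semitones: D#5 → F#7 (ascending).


Step by step:
Absolute semitone position = octave×12 + chromatic position
D#5: 5×12 + 3 = 63
F#7: 7×12 + 6 = 90
Difference = 90 - 63 = 27
= 27 semitones


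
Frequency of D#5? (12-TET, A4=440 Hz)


Reasoning:
f = 440 × 2^(n/12) where n = semitones from A4
D#5: 6 semitones from A4
f = 440 × 2^(6/12)
f = 622.25 Hz


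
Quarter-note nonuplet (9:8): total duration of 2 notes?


Reasoning:
Nonuplet: 9 notes occupy the space of 8 quarter notes
Space = 8 × 1 = 8 beats
Each nonuplet note = 8 / 9 = 8/9 beats
2 notes = 2 × 8/9 = 16/9
= 16/9 beats


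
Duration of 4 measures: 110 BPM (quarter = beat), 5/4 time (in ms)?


Working:
Quarter-note beat duration = 60000 / 110 ms
Beats per measure (5/4) = 5
One measure = 5 × 60000 / 110 = 300000 / 110 ms
4 measures = 4 × 300000 / 110 = 1200000 / 110
= 10909.1 ms


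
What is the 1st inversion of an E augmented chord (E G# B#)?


Reasoning:
Root position: E G# B#
1st inversion: move root up an octave
Bass note: G#
Notes (bottom to top) = G# B# E


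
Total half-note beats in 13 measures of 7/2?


Solution.
Time signature 7/2: the bottom number 2 means the half note gets one count
The top number 7 means 7 half-note beats per measure
Total = 7 × 13 measures
= 91 half-note beats


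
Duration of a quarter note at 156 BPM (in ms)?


Reasoning:
One quarter-note beat = 60000 / BPM = 60000 / 156 ms
Duration = 60000 / 156
= 384.6 ms


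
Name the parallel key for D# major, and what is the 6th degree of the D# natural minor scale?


Parallel keys share the same tonic but differ in mode
D# major → parallel is D# minor
D# natural minor scale: D# E# F# G# A# B C#
= D# minor; 6th degree = B


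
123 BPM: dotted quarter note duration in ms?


Solution.
One quarter-note beat = 60000 / BPM = 60000 / 123 ms
Dotted quarter note = 3/2 × quarter note
Duration = 3/2 × 60000 / 123 = 90000 / 123
= 731.7 ms


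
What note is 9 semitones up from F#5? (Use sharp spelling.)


F#5: chromatic position 6 in octave 5 → absolute = 5×12 + 6 = 66
Transpose up 9: 66 + 9 = 75
75 = 6×12 + 3 → D# in octave 6
Result = D#6


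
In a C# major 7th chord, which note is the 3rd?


Step by step:
Major 7th chord = root + major 3rd + perfect 5th + major 7th
Seventh chords stack in thirds, so the letter names are C-E-G-B
Root: C#
Major 3rd above C#: E#
Perfect 5th above C#: G#
Major 7th above C#: B#
The 3rd = E#


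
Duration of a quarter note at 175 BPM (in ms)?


Solution.
One quarter-note beat = 60000 / BPM = 60000 / 175 ms
Duration = 60000 / 175
= 342.9 ms


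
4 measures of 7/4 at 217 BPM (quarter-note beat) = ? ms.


Working:
Quarter-note beat duration = 60000 / 217 ms
Beats per measure (7/4) = 7
One measure = 7 × 60000 / 217 = 420000 / 217 ms
4 measures = 4 × 420000 / 217 = 1680000 / 217
= 7741.9 ms


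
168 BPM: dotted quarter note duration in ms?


Step by step:
One quarter-note beat = 60000 / BPM = 60000 / 168 ms
Dotted quarter note = 3/2 × quarter note
Duration = 3/2 × 60000 / 168 = 90000 / 168
= 535.7 ms


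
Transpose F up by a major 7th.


Working:
major 7th: 7 letter names, 11 semitones
Letter: F + 6 → E
Pitch: F + 11 semitones, spelled as an E → E
= E


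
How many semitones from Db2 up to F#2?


Let's work it out.
Absolute semitone position = octave×12 + chromatic position
Db2: 2×12 + 1 = 25
F#2: 2×12 + 6 = 30
Difference = 30 - 25 = 5
= 5 semitones


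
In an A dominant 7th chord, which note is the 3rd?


Dominant 7th chord = root + major 3rd + perfect 5th + minor 7th
Seventh chords stack in thirds, so the letter names are A-C-E-G
Root: A
Major 3rd above A: C#
Perfect 5th above A: E
Minor 7th above A: G
The 3rd = C#


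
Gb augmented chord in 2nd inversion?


Root position: Gb Bb D
2nd inversion: move root and 3rd up an octave
Bass note: D
Notes (bottom to top) = D Gb Bb


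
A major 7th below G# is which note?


Let's work it out.
A 7th spans 7 letter names, so from G we land on A
A major 7th = 11 semitones below G#
Spell A at that pitch: A
= A


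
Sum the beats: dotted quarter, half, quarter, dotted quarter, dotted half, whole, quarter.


Step by step:
Beat values:
  dotted quarter = 1.5 beats
  half = 2 beats
  quarter = 1 beat
  dotted quarter = 1.5 beats
  dotted half = 3 beats
  whole = 4 beats
  quarter = 1 beat
Sum = 1.5 + 2 + 1 + 1.5 + 3 + 4 + 1
= 14 beats


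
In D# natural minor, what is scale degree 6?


Natural minor scale pattern: W-H-W-W-H-W-W (2-1-2-2-1-2-2 semitones)
Starting from D#:
  D# + 2 semitones → E#
  E# + 1 semitone → F#
  F# + 2 semitones → G#
  G# + 2 semitones → A#
  A# + 1 semitone → B
  B + 2 semitones → C#
  C# + 2 semitones → D#
Scale: D# E# F# G# A# B C#
Degree 6 = B


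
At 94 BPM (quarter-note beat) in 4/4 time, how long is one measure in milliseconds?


Working:
Quarter-note beat duration = 60000 / 94 ms
Beats per measure (4/4) = 4
One measure = 4 × 60000 / 94 = 240000 / 94 ms
= 2553.2 ms


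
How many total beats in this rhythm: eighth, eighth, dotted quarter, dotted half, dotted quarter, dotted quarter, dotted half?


Working:
Beat values:
  eighth = 0.5 beats
  eighth = 0.5 beats
  dotted quarter = 1.5 beats
  dotted half = 3 beats
  dotted quarter = 1.5 beats
  dotted quarter = 1.5 beats
  dotted half = 3 beats
Sum = 0.5 + 0.5 + 1.5 + 3 + 1.5 + 1.5 + 3
= 11.5 beats


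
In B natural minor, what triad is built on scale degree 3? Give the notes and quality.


Reasoning:
B natural minor scale: B C# D E F# G A
Diatonic triad on degree 3 stacks scale notes 3, 5, 7: D F# A
D→F# = 4 semitones; D→A = 7 semitones → major triad
= D F# A (major)


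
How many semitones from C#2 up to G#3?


Absolute semitone position = octave×12 + chromatic position
C#2: 2×12 + 1 = 25
G#3: 3×12 + 8 = 44
Difference = 44 - 25 = 19
= 19 semitones


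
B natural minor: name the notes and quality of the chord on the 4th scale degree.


Let's work it out.
B natural minor scale: B C# D E F# G A
Diatonic triad on degree 4 stacks scale notes 4, 6, 1: E G B
E→G = 3 semitones; E→B = 7 semitones → minor triad
= E G B (minor)


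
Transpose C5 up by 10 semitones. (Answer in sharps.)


Reasoning:
C5: chromatic position 0 in octave 5 → absolute = 5×12 + 0 = 60
Transpose up 10: 60 + 10 = 70
70 = 5×12 + 10 → A# in octave 5
Result = A#5


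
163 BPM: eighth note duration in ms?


Step by step:
One quarter-note beat = 60000 / BPM = 60000 / 163 ms
Eighth note = 1/2 × quarter note
Duration = 1/2 × 60000 / 163 = 30000 / 163
= 184.0 ms


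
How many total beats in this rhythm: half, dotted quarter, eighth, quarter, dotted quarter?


Reasoning:
Beat values:
  half = 2 beats
  dotted quarter = 1.5 beats
  eighth = 0.5 beats
  quarter = 1 beat
  dotted quarter = 1.5 beats
Sum = 2 + 1.5 + 0.5 + 1 + 1.5
= 6.5 beats


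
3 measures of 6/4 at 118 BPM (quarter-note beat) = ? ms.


Quarter-note beat duration = 60000 / 118 ms
Beats per measure (6/4) = 6
One measure = 6 × 60000 / 118 = 360000 / 118 ms
3 measures = 3 × 360000 / 118 = 1080000 / 118
= 9152.5 ms


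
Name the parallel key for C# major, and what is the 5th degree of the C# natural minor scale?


Parallel keys share the same tonic but differ in mode
C# major → parallel is C# minor
C# natural minor scale: C# D# E F# G# A B
= C# minor; 5th degree = G#


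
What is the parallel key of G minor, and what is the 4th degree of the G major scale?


Step by step:
Parallel keys share the same tonic but differ in mode
G minor → parallel is G major
G major scale: G A B C D E F#
= G major; 4th degree = C


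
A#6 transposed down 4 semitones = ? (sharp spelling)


Step by step:
A#6: chromatic position 10 in octave 6 → absolute = 6×12 + 10 = 82
Transpose down 4: 82 - 4 = 78
78 = 6×12 + 6 → F# in octave 6
Result = F#6


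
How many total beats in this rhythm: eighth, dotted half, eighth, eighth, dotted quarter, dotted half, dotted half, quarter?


Let's work it out.
Beat values:
  eighth = 0.5 beats
  dotted half = 3 beats
  eighth = 0.5 beats
  eighth = 0.5 beats
  dotted quarter = 1.5 beats
  dotted half = 3 beats
  dotted half = 3 beats
  quarter = 1 beat
Sum = 0.5 + 3 + 0.5 + 0.5 + 1.5 + 3 + 3 + 1
= 13 beats


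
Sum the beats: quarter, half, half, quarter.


Beat values:
  quarter = 1 beat
  half = 2 beats
  half = 2 beats
  quarter = 1 beat
Sum = 1 + 2 + 2 + 1
= 6 beats


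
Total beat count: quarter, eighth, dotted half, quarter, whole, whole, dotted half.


Let's work it out.
Beat values:
  quarter = 1 beat
  eighth = 0.5 beats
  dotted half = 3 beats
  quarter = 1 beat
  whole = 4 beats
  whole = 4 beats
  dotted half = 3 beats
Sum = 1 + 0.5 + 3 + 1 + 4 + 4 + 3
= 16.5 beats


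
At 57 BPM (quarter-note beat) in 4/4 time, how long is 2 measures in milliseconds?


Working:
Quarter-note beat duration = 60000 / 57 ms
Beats per measure (4/4) = 4
One measure = 4 × 60000 / 57 = 240000 / 57 ms
2 measures = 2 × 240000 / 57 = 480000 / 57
= 8421.1 ms


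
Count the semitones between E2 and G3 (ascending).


Reasoning:
Absolute semitone position = octave×12 + chromatic position
E2: 2×12 + 4 = 28
G3: 3×12 + 7 = 43
Difference = 43 - 28 = 15
= 15 semitones


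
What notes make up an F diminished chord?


Diminished triad = root + minor 3rd (3 semitones) + diminished 5th (6 semitones)
A triad on F stacks thirds, so the chord tones use letter names F-A-C
Root: F
Minor 3rd above F: Ab
Diminished 5th above F: Cb
Chord = F Ab Cb


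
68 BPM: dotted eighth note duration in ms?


Solution.
One quarter-note beat = 60000 / BPM = 60000 / 68 ms
Dotted eighth note = 3/4 × quarter note
Duration = 3/4 × 60000 / 68 = 45000 / 68
= 661.8 ms


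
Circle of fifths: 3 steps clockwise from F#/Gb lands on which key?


Each clockwise step on the circle of fifths moves up a perfect 5th
From F#/Gb: F#/Gb → Db → Ab → Eb
= Eb


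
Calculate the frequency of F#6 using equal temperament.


Reasoning:
f = 440 × 2^(n/12) where n = semitones from A4
F#6: 21 semitones from A4
f = 440 × 2^(21/12)
f = 1479.98 Hz


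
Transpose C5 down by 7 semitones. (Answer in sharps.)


Step by step:
C5: chromatic position 0 in octave 5 → absolute = 5×12 + 0 = 60
Transpose down 7: 60 - 7 = 53
53 = 4×12 + 5 → F in octave 4
Result = F4


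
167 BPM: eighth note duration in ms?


Let's work it out.
One quarter-note beat = 60000 / BPM = 60000 / 167 ms
Eighth note = 1/2 × quarter note
Duration = 1/2 × 60000 / 167 = 30000 / 167
= 179.6 ms


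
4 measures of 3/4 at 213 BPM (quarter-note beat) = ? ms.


Reasoning:
Quarter-note beat duration = 60000 / 213 ms
Beats per measure (3/4) = 3
One measure = 3 × 60000 / 213 = 180000 / 213 ms
4 measures = 4 × 180000 / 213 = 720000 / 213
= 3380.3 ms


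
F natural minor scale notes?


Natural minor scale pattern: W-H-W-W-H-W-W (2-1-2-2-1-2-2 semitones)
Starting from F:
  F + 2 semitones → G
  G + 1 semitone → Ab
  Ab + 2 semitones → Bb
  Bb + 2 semitones → C
  C + 1 semitone → Db
  Db + 2 semitones → Eb
  Eb + 2 semitones → F
Scale = F G Ab Bb C Db Eb


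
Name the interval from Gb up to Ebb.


Letter names: G → E spans 6 letter names → a 6th
Semitones: Gb → Ebb = 8 half-steps
A 6th of 8 semitones is a minor 6th
= minor 6th


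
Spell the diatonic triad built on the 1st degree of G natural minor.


G natural minor scale: G A Bb C D Eb F
Diatonic triad on degree 1 stacks scale notes 1, 3, 5: G Bb D
G→Bb = 3 semitones; G→D = 7 semitones → minor triad
= G Bb D (minor)


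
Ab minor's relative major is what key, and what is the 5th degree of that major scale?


Solution.
The relative major shares the key signature and is a minor 3rd above the minor tonic
A minor 3rd above Ab is Cb
→ relative major of Ab minor is Cb major
Cb major scale: Cb Db Eb Fb Gb Ab Bb
= Cb major; 5th degree = Gb


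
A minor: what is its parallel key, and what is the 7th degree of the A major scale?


Parallel keys share the same tonic but differ in mode
A minor → parallel is A major
A major scale: A B C# D E F# G#
= A major; 7th degree = G#


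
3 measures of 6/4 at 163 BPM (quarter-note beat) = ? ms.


Working:
Quarter-note beat duration = 60000 / 163 ms
Beats per measure (6/4) = 6
One measure = 6 × 60000 / 163 = 360000 / 163 ms
3 measures = 3 × 360000 / 163 = 1080000 / 163
= 6625.8 ms


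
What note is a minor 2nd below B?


A 2nd spans 2 letter names, so from B we land on A
A minor 2nd = 1 semitone below B
Spell A at that pitch: A#
= A#


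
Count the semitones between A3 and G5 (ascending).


Working:
Absolute semitone position = octave×12 + chromatic position
A3: 3×12 + 9 = 45
G5: 5×12 + 7 = 67
Difference = 67 - 45 = 22
= 22 semitones


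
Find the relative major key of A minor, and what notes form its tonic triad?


The relative major shares the key signature and is a minor 3rd above the minor tonic
A minor 3rd above A is C
→ relative major of A minor is C major
Tonic triad of C major = root + major 3rd + perfect 5th = C E G
= C major; triad = C E G


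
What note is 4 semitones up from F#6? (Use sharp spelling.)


Reasoning:
F#6: chromatic position 6 in octave 6 → absolute = 6×12 + 6 = 78
Transpose up 4: 78 + 4 = 82
82 = 6×12 + 10 → A# in octave 6
Result = A#6


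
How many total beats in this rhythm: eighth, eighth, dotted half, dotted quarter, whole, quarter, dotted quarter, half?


Step by step:
Beat values:
  eighth = 0.5 beats
  eighth = 0.5 beats
  dotted half = 3 beats
  dotted quarter = 1.5 beats
  whole = 4 beats
  quarter = 1 beat
  dotted quarter = 1.5 beats
  half = 2 beats
Sum = 0.5 + 0.5 + 3 + 1.5 + 4 + 1 + 1.5 + 2
= 14 beats


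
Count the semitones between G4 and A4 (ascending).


Step by step:
Absolute semitone position = octave×12 + chromatic position
G4: 4×12 + 7 = 55
A4: 4×12 + 9 = 57
Difference = 57 - 55 = 2
= 2 semitones


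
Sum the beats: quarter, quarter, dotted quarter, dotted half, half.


Let's work it out.
Beat values:
  quarter = 1 beat
  quarter = 1 beat
  dotted quarter = 1.5 beats
  dotted half = 3 beats
  half = 2 beats
Sum = 1 + 1 + 1.5 + 3 + 2
= 8.5 beats


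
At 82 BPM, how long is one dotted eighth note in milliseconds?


One quarter-note beat = 60000 / BPM = 60000 / 82 ms
Dotted eighth note = 3/4 × quarter note
Duration = 3/4 × 60000 / 82 = 45000 / 82
= 548.8 ms


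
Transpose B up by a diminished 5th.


Reasoning:
diminished 5th: 5 letter names, 6 semitones
Letter: B + 4 → F
Pitch: B + 6 semitones, spelled as an F → F
= F


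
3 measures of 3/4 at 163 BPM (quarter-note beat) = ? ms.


Step by step:
Quarter-note beat duration = 60000 / 163 ms
Beats per measure (3/4) = 3
One measure = 3 × 60000 / 163 = 180000 / 163 ms
3 measures = 3 × 180000 / 163 = 540000 / 163
= 3312.9 ms


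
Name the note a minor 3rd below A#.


Let's work it out.
A 3rd spans 3 letter names, so from A we land on F
A minor 3rd = 3 semitones below A#
Spell F at that pitch: F##
= F##


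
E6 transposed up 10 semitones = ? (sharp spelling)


E6: chromatic position 4 in octave 6 → absolute = 6×12 + 4 = 76
Transpose up 10: 76 + 10 = 86
86 = 7×12 + 2 → D in octave 7
Result = D7


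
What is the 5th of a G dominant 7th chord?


Let's work it out.
Dominant 7th chord = root + major 3rd + perfect 5th + minor 7th
Seventh chords stack in thirds, so the letter names are G-B-D-F
Root: G
Major 3rd above G: B
Perfect 5th above G: D
Minor 7th above G: F
The 5th = D


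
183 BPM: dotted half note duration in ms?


Step by step:
One quarter-note beat = 60000 / BPM = 60000 / 183 ms
Dotted half note = 3 × quarter note
Duration = 3 × 60000 / 183 = 180000 / 183
= 983.6 ms


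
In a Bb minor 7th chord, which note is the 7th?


Reasoning:
Minor 7th chord = root + minor 3rd + perfect 5th + minor 7th
Seventh chords stack in thirds, so the letter names are B-D-F-A
Root: Bb
Minor 3rd above Bb: Db
Perfect 5th above Bb: F
Minor 7th above Bb: Ab
The 7th = Ab


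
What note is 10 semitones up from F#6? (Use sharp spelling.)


Reasoning:
F#6: chromatic position 6 in octave 6 → absolute = 6×12 + 6 = 78
Transpose up 10: 78 + 10 = 88
88 = 7×12 + 4 → E in octave 7
Result = E7


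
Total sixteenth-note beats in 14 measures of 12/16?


Reasoning:
Time signature 12/16: the bottom number 16 means the sixteenth note gets one count
The top number 12 means 12 sixteenth-note beats per measure
Total = 12 × 14 measures
= 168 sixteenth-note beats


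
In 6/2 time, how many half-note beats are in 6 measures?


Time signature 6/2: the bottom number 2 means the half note gets one count
The top number 6 means 6 half-note beats per measure
Total = 6 × 6 measures
= 36 half-note beats


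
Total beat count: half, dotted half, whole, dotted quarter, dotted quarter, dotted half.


Beat values:
  half = 2 beats
  dotted half = 3 beats
  whole = 4 beats
  dotted quarter = 1.5 beats
  dotted quarter = 1.5 beats
  dotted half = 3 beats
Sum = 2 + 3 + 4 + 1.5 + 1.5 + 3
= 15 beats


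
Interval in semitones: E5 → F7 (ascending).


Working:
Absolute semitone position = octave×12 + chromatic position
E5: 5×12 + 4 = 64
F7: 7×12 + 5 = 89
Difference = 89 - 64 = 25
= 25 semitones


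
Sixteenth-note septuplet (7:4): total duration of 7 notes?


Let's work it out.
Septuplet: 7 notes occupy the space of 4 sixteenth notes
Space = 4 × 1/4 = 1 beat
Each septuplet note = 1 / 7 = 1/7 beats
7 notes = 7 × 1/7 = 1
= 1 beat


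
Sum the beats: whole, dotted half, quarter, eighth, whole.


Beat values:
  whole = 4 beats
  dotted half = 3 beats
  quarter = 1 beat
  eighth = 0.5 beats
  whole = 4 beats
Sum = 4 + 3 + 1 + 0.5 + 4
= 12.5 beats


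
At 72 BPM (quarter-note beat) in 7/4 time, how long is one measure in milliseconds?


Working:
Quarter-note beat duration = 60000 / 72 ms
Beats per measure (7/4) = 7
One measure = 7 × 60000 / 72 = 420000 / 72 ms
= 5833.3 ms


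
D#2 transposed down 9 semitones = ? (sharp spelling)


Solution.
D#2: chromatic position 3 in octave 2 → absolute = 2×12 + 3 = 27
Transpose down 9: 27 - 9 = 18
18 = 1×12 + 6 → F# in octave 1
Result = F#1


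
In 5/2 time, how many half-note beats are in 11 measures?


Step by step:
Time signature 5/2: the bottom number 2 means the half note gets one count
The top number 5 means 5 half-note beats per measure
Total = 5 × 11 measures
= 55 half-note beats


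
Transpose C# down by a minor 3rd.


Let's work it out.
minor 3rd: 3 letter names, 3 semitones
Letter: C - 2 → A
Pitch: C# - 3 semitones, spelled as an A → A#
= A#


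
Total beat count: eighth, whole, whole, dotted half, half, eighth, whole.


Step by step:
Beat values:
  eighth = 0.5 beats
  whole = 4 beats
  whole = 4 beats
  dotted half = 3 beats
  half = 2 beats
  eighth = 0.5 beats
  whole = 4 beats
Sum = 0.5 + 4 + 4 + 3 + 2 + 0.5 + 4
= 18 beats


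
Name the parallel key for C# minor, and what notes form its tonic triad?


Reasoning:
Parallel keys share the same tonic but differ in mode
C# minor → parallel is C# major
Tonic triad of C# major = C# E# G#
= C# major; triad = C# E# G#


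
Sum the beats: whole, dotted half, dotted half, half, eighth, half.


Beat values:
  whole = 4 beats
  dotted half = 3 beats
  dotted half = 3 beats
  half = 2 beats
  eighth = 0.5 beats
  half = 2 beats
Sum = 4 + 3 + 3 + 2 + 0.5 + 2
= 14.5 beats


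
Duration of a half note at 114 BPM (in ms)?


Solution.
One quarter-note beat = 60000 / BPM = 60000 / 114 ms
Half note = 2 × quarter note
Duration = 2 × 60000 / 114 = 120000 / 114
= 1052.6 ms


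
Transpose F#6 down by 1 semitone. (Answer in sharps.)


F#6: chromatic position 6 in octave 6 → absolute = 6×12 + 6 = 78
Transpose down 1: 78 - 1 = 77
77 = 6×12 + 5 → F in octave 6
Result = F6


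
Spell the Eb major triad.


Reasoning:
Major triad = root + major 3rd (4 semitones) + perfect 5th (7 semitones)
A triad on Eb stacks thirds, so the chord tones use letter names E-G-B
Root: Eb
Major 3rd above Eb: G
Perfect 5th above Eb: Bb
Chord = Eb G Bb


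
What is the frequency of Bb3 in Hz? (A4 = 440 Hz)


Step by step:
f = 440 × 2^(n/12) where n = semitones from A4
Bb3: -11 semitones from A4
f = 440 × 2^(-11/12)
f = 233.08 Hz


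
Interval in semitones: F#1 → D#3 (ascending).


Let's work it out.
Absolute semitone position = octave×12 + chromatic position
F#1: 1×12 + 6 = 18
D#3: 3×12 + 3 = 39
Difference = 39 - 18 = 21
= 21 semitones


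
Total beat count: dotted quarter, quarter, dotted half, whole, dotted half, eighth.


Working:
Beat values:
  dotted quarter = 1.5 beats
  quarter = 1 beat
  dotted half = 3 beats
  whole = 4 beats
  dotted half = 3 beats
  eighth = 0.5 beats
Sum = 1.5 + 1 + 3 + 4 + 3 + 0.5
= 13 beats


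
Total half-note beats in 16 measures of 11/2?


Step by step:
Time signature 11/2: the bottom number 2 means the half note gets one count
The top number 11 means 11 half-note beats per measure
Total = 11 × 16 measures
= 176 half-note beats


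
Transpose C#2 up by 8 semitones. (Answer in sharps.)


Let's work it out.
C#2: chromatic position 1 in octave 2 → absolute = 2×12 + 1 = 25
Transpose up 8: 25 + 8 = 33
33 = 2×12 + 9 → A in octave 2
Result = A2


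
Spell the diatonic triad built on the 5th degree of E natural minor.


E natural minor scale: E F# G A B C D
Diatonic triad on degree 5 stacks scale notes 5, 7, 2: B D F#
B→D = 3 semitones; B→F# = 7 semitones → minor triad
= B D F# (minor)


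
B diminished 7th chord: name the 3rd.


Solution.
Diminished 7th chord = root + minor 3rd + diminished 5th + diminished 7th
Seventh chords stack in thirds, so the letter names are B-D-F-A
Root: B
Minor 3rd above B: D
Diminished 5th above B: F
Diminished 7th above B: Ab
The 3rd = D


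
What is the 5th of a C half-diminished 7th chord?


Let's work it out.
Half-diminished 7th chord = root + minor 3rd + diminished 5th + minor 7th
Seventh chords stack in thirds, so the letter names are C-E-G-B
Root: C
Minor 3rd above C: Eb
Diminished 5th above C: Gb
Minor 7th above C: Bb
The 5th = Gb


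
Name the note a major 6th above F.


Step by step:
A 6th spans 6 letter names, so from F we land on D
A major 6th = 9 semitones above F
Spell D at that pitch: D
= D


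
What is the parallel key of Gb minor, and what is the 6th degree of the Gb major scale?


Step by step:
Parallel keys share the same tonic but differ in mode
Gb minor → parallel is Gb major
Gb major scale: Gb Ab Bb Cb Db Eb F
= Gb major; 6th degree = Eb


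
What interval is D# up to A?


Working:
Letter names: D → A spans 5 letter names → a 5th
Semitones: D# → A = 6 half-steps
A 5th of 6 semitones is a diminished 5th
= diminished 5th


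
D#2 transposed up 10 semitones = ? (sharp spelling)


Working:
D#2: chromatic position 3 in octave 2 → absolute = 2×12 + 3 = 27
Transpose up 10: 27 + 10 = 37
37 = 3×12 + 1 → C# in octave 3
Result = C#3


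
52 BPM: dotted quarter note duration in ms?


One quarter-note beat = 60000 / BPM = 60000 / 52 ms
Dotted quarter note = 3/2 × quarter note
Duration = 3/2 × 60000 / 52 = 90000 / 52
= 1730.8 ms


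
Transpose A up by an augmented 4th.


Solution.
augmented 4th: 4 letter names, 6 semitones
Letter: A + 3 → D
Pitch: A + 6 semitones, spelled as a D → D#
= D#


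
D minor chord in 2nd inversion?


Step by step:
Root position: D F A
2nd inversion: move root and 3rd up an octave
Bass note: A
Notes (bottom to top) = A D F


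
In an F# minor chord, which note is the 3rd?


Working:
Minor triad = root + minor 3rd (3 semitones) + perfect 5th (7 semitones)
A triad on F# stacks thirds, so the chord tones use letter names F-A-C
Root: F#
Minor 3rd above F#: A
Perfect 5th above F#: C#
The 3rd = A


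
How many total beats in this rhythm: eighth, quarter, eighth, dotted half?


Let's work it out.
Beat values:
  eighth = 0.5 beats
  quarter = 1 beat
  eighth = 0.5 beats
  dotted half = 3 beats
Sum = 0.5 + 1 + 0.5 + 3
= 5 beats


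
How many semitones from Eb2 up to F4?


Let's work it out.
Absolute semitone position = octave×12 + chromatic position
Eb2: 2×12 + 3 = 27
F4: 4×12 + 5 = 53
Difference = 53 - 27 = 26
= 26 semitones


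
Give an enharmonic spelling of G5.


Solution.
Enharmonic notes sound the same pitch but are spelled with different letter names
G and F## name the same pitch class
= F##5


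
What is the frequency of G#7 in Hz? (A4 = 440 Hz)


f = 440 × 2^(n/12) where n = semitones from A4
G#7: 35 semitones from A4
f = 440 × 2^(35/12)
f = 3322.44 Hz


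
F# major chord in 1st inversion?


Root position: F# A# C#
1st inversion: move root up an octave
Bass note: A#
Notes (bottom to top) = A# C# F#


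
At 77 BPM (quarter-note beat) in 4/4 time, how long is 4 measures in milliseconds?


Let's work it out.
Quarter-note beat duration = 60000 / 77 ms
Beats per measure (4/4) = 4
One measure = 4 × 60000 / 77 = 240000 / 77 ms
4 measures = 4 × 240000 / 77 = 960000 / 77
= 12467.5 ms


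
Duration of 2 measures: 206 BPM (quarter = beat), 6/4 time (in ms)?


Solution.
Quarter-note beat duration = 60000 / 206 ms
Beats per measure (6/4) = 6
One measure = 6 × 60000 / 206 = 360000 / 206 ms
2 measures = 2 × 360000 / 206 = 720000 / 206
= 3495.1 ms


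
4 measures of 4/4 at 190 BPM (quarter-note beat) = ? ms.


Quarter-note beat duration = 60000 / 190 ms
Beats per measure (4/4) = 4
One measure = 4 × 60000 / 190 = 240000 / 190 ms
4 measures = 4 × 240000 / 190 = 960000 / 190
= 5052.6 ms


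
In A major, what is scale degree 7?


Step by step:
Major scale pattern: W-W-H-W-W-W-H (2-2-1-2-2-2-1 semitones)
Starting from A:
  A + 2 semitones → B
  B + 2 semitones → C#
  C# + 1 semitone → D
  D + 2 semitones → E
  E + 2 semitones → F#
  F# + 2 semitones → G#
  G# + 1 semitone → A
Scale: A B C# D E F# G#
Degree 7 = G#


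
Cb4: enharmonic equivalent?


Working:
Enharmonic notes sound the same pitch but are spelled with different letter names
Cb and B name the same pitch class
Octave numbers change at C, so Cb4 = B3
= B3
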